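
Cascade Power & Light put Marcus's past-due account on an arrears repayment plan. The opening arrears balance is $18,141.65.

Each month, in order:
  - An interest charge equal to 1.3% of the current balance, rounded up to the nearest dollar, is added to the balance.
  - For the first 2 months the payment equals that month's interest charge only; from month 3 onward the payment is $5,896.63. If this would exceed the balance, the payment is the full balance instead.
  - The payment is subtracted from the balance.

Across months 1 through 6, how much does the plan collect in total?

$19,113.65

Month 1: opening $18,141.65; interest $236.00 → $18,377.65; payment $236.00; balance $18,141.65
Month 2: opening $18,141.65; interest $236.00 → $18,377.65; payment $236.00; balance $18,141.65
Month 3: opening $18,141.65; interest $236.00 → $18,377.65; payment $5,896.63; balance $12,481.02
Month 4: opening $12,481.02; interest $163.00 → $12,644.02; payment $5,896.63; balance $6,747.39
Month 5: opening $6,747.39; interest $88.00 → $6,835.39; payment $5,896.63; balance $938.76
Month 6: opening $938.76; interest $13.00 → $951.76; payment $951.76; balance $0.00
Total paid: $19,113.65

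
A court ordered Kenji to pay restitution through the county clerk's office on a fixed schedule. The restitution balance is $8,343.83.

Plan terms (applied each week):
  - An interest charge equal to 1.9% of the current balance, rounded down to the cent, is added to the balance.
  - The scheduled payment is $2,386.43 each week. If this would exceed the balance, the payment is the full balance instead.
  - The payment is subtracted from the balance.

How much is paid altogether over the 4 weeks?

$8,720.73

Week 1: opening $8,343.83; interest $158.53 → $8,502.36; payment $2,386.43; balance $6,115.93
Week 2: opening $6,115.93; interest $116.20 → $6,232.13; payment $2,386.43; balance $3,845.70
Week 3: opening $3,845.70; interest $73.06 → $3,918.76; payment $2,386.43; balance $1,532.33
Week 4: opening $1,532.33; interest $29.11 → $1,561.44; payment $1,561.44; balance $0.00
Total paid: $8,720.73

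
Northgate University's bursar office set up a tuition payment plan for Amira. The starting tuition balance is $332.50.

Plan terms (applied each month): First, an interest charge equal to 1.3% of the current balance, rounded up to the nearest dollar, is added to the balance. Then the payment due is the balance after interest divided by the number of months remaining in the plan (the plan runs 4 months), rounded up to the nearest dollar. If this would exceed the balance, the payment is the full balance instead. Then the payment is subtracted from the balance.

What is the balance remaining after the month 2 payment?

$170.50

# | Opening | Interest | Payment | End bal
1 | $332.50 | $5.00 | $85.00 | $252.50
2 | $252.50 | $4.00 | $86.00 | $170.50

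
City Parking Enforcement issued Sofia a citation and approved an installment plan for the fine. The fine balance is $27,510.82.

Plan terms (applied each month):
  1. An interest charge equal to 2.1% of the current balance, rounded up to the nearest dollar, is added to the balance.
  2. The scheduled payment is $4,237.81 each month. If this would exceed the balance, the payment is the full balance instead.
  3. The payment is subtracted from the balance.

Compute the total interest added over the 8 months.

Month 1: $27,510.82 +$578.00 interest = $28,088.82; pay $4,237.81 → $23,851.01
Month 2: $23,851.01 +$501.00 interest = $24,352.01; pay $4,237.81 → $20,114.20
Month 3: $20,114.20 +$423.00 interest = $20,537.20; pay $4,237.81 → $16,299.39
Month 4: $16,299.39 +$343.00 interest = $16,642.39; pay $4,237.81 → $12,404.58
Month 5: $12,404.58 +$261.00 interest = $12,665.58; pay $4,237.81 → $8,427.77
Month 6: $8,427.77 +$177.00 interest = $8,604.77; pay $4,237.81 → $4,366.96
Month 7: $4,366.96 +$92.00 interest = $4,458.96; pay $4,237.81 → $221.15
Month 8: $221.15 +$5.00 interest = $226.15; pay $226.15 → $0.00
Total interest: $578.00 + $501.00 + $423.00 + $343.00 + $261.00 + $177.00 + $92.00 + $5.00 = $2,380.00

$2,380.00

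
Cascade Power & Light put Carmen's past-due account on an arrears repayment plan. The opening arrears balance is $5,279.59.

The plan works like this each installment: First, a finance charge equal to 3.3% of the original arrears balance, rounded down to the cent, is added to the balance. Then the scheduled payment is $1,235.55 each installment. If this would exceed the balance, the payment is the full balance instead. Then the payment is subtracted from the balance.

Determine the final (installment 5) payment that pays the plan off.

$1,208.49

# | Opening | Interest | Payment | End bal
1 | $5,279.59 | $174.22 | $1,235.55 | $4,218.26
2 | $4,218.26 | $174.22 | $1,235.55 | $3,156.93
3 | $3,156.93 | $174.22 | $1,235.55 | $2,095.60
4 | $2,095.60 | $174.22 | $1,235.55 | $1,034.27
5 | $1,034.27 | $174.22 | $1,208.49 | $0.00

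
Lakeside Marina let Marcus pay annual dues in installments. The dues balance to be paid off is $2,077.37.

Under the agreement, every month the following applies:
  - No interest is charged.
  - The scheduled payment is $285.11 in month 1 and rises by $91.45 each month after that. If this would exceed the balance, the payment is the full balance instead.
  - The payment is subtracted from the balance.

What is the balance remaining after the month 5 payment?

$0.00

Month 1: $2,077.37 − $285.11 → $1,792.26
Month 2: $1,792.26 − $376.56 → $1,415.70
Month 3: $1,415.70 − $468.01 → $947.69
Month 4: $947.69 − $559.46 → $388.23
Month 5: $388.23 − $388.23 → $0.00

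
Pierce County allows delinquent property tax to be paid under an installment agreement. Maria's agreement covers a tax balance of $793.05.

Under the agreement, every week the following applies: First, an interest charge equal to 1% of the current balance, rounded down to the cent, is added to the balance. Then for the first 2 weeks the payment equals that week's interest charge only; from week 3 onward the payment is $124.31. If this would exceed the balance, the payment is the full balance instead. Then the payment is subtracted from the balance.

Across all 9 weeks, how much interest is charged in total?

Week 1: $793.05 +$7.93 interest = $800.98; pay $7.93 → $793.05
Week 2: $793.05 +$7.93 interest = $800.98; pay $7.93 → $793.05
Week 3: $793.05 +$7.93 interest = $800.98; pay $124.31 → $676.67
Week 4: $676.67 +$6.76 interest = $683.43; pay $124.31 → $559.12
Week 5: $559.12 +$5.59 interest = $564.71; pay $124.31 → $440.40
Week 6: $440.40 +$4.40 interest = $444.80; pay $124.31 → $320.49
Week 7: $320.49 +$3.20 interest = $323.69; pay $124.31 → $199.38
Week 8: $199.38 +$1.99 interest = $201.37; pay $124.31 → $77.06
Week 9: $77.06 +$0.77 interest = $77.83; pay $77.83 → $0.00
Total interest: $7.93 + $7.93 + $7.93 + $6.76 + $5.59 + $4.40 + $3.20 + $1.99 + $0.77 = $46.50

$46.50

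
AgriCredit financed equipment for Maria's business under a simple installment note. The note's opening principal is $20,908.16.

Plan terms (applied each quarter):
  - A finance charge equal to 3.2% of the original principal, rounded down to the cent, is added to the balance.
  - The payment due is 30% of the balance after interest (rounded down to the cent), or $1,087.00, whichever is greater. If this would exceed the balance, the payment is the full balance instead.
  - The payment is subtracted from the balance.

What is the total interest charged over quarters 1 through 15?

# | Opening | Interest | Payment | End bal
1 | $20,908.16 | $669.06 | $6,473.16 | $15,104.06
2 | $15,104.06 | $669.06 | $4,731.93 | $11,041.19
3 | $11,041.19 | $669.06 | $3,513.07 | $8,197.18
4 | $8,197.18 | $669.06 | $2,659.87 | $6,206.37
5 | $6,206.37 | $669.06 | $2,062.62 | $4,812.81
6 | $4,812.81 | $669.06 | $1,644.56 | $3,837.31
7 | $3,837.31 | $669.06 | $1,351.91 | $3,154.46
8 | $3,154.46 | $669.06 | $1,147.05 | $2,676.47
9 | $2,676.47 | $669.06 | $1,087.00 | $2,258.53
10 | $2,258.53 | $669.06 | $1,087.00 | $1,840.59
11 | $1,840.59 | $669.06 | $1,087.00 | $1,422.65
12 | $1,422.65 | $669.06 | $1,087.00 | $1,004.71
13 | $1,004.71 | $669.06 | $1,087.00 | $586.77
14 | $586.77 | $669.06 | $1,087.00 | $168.83
15 | $168.83 | $669.06 | $837.89 | $0.00
Total interest: $669.06 + $669.06 + $669.06 + $669.06 + $669.06 + $669.06 + $669.06 + $669.06 + $669.06 + $669.06 + $669.06 + $669.06 + $669.06 + $669.06 + $669.06 = $10,035.90

$10,035.90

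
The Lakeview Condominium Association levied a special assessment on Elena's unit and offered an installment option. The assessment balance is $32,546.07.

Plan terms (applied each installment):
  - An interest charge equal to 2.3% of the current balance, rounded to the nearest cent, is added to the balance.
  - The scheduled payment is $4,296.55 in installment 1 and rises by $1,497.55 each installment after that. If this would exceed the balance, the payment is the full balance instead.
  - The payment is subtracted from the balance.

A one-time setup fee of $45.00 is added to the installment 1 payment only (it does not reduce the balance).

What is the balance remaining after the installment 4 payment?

$8,733.07

Installment 1: $32,546.07 +$748.56 interest = $33,294.63; pay $4,296.55 (+ $45.00 fee) → $28,998.08
Installment 2: $28,998.08 +$666.96 interest = $29,665.04; pay $5,794.10 → $23,870.94
Installment 3: $23,870.94 +$549.03 interest = $24,419.97; pay $7,291.65 → $17,128.32
Installment 4: $17,128.32 +$393.95 interest = $17,522.27; pay $8,789.20 → $8,733.07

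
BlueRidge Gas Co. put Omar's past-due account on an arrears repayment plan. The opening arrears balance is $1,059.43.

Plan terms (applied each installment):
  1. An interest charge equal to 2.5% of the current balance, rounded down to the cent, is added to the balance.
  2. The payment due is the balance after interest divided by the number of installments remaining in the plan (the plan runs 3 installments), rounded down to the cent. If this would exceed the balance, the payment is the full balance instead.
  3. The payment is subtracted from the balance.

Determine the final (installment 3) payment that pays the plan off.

$380.29

# | Opening | Interest | Payment | End bal
1 | $1,059.43 | $26.48 | $361.97 | $723.94
2 | $723.94 | $18.09 | $371.01 | $371.02
3 | $371.02 | $9.27 | $380.29 | $0.00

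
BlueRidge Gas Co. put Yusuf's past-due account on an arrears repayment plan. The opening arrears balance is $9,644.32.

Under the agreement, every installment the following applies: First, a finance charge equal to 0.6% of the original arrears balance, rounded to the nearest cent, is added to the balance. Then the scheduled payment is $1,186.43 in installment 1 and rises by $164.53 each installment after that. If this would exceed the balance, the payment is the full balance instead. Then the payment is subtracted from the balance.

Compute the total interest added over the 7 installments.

$405.09

Installment 1: opening $9,644.32; interest $57.87 → $9,702.19; payment $1,186.43; balance $8,515.76
Installment 2: opening $8,515.76; interest $57.87 → $8,573.63; payment $1,350.96; balance $7,222.67
Installment 3: opening $7,222.67; interest $57.87 → $7,280.54; payment $1,515.49; balance $5,765.05
Installment 4: opening $5,765.05; interest $57.87 → $5,822.92; payment $1,680.02; balance $4,142.90
Installment 5: opening $4,142.90; interest $57.87 → $4,200.77; payment $1,844.55; balance $2,356.22
Installment 6: opening $2,356.22; interest $57.87 → $2,414.09; payment $2,009.08; balance $405.01
Installment 7: opening $405.01; interest $57.87 → $462.88; payment $462.88; balance $0.00
Total interest: $57.87 + $57.87 + $57.87 + $57.87 + $57.87 + $57.87 + $57.87 = $405.09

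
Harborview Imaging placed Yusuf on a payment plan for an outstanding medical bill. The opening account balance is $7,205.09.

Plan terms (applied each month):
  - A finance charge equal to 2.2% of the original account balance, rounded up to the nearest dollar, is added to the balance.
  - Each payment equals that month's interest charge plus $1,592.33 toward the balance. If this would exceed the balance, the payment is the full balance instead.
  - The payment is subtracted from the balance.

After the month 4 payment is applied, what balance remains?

Month 1: opening $7,205.09; interest $159.00 → $7,364.09; payment $1,751.33; balance $5,612.76
Month 2: opening $5,612.76; interest $159.00 → $5,771.76; payment $1,751.33; balance $4,020.43
Month 3: opening $4,020.43; interest $159.00 → $4,179.43; payment $1,751.33; balance $2,428.10
Month 4: opening $2,428.10; interest $159.00 → $2,587.10; payment $1,751.33; balance $835.77

$835.77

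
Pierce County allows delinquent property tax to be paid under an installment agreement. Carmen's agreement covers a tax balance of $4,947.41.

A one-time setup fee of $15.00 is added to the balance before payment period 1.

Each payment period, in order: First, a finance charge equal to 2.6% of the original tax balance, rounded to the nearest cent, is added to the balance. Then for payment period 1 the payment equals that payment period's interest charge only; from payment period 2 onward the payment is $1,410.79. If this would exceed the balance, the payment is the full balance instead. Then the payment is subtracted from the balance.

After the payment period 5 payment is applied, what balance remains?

Payment period 1: $4,962.41 +$128.63 interest = $5,091.04; pay $128.63 → $4,962.41
Payment period 2: $4,962.41 +$128.63 interest = $5,091.04; pay $1,410.79 → $3,680.25
Payment period 3: $3,680.25 +$128.63 interest = $3,808.88; pay $1,410.79 → $2,398.09
Payment period 4: $2,398.09 +$128.63 interest = $2,526.72; pay $1,410.79 → $1,115.93
Payment period 5: $1,115.93 +$128.63 interest = $1,244.56; pay $1,244.56 → $0.00

$0.00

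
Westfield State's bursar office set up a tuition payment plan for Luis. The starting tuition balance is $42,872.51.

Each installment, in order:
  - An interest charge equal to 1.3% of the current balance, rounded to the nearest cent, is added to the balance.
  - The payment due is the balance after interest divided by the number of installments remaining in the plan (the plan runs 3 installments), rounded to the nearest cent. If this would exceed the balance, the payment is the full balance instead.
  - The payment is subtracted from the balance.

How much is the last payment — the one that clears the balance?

Installment 1: opening $42,872.51; interest $557.34 → $43,429.85; payment $14,476.62; balance $28,953.23
Installment 2: opening $28,953.23; interest $376.39 → $29,329.62; payment $14,664.81; balance $14,664.81
Installment 3: opening $14,664.81; interest $190.64 → $14,855.45; payment $14,855.45; balance $0.00

$14,855.45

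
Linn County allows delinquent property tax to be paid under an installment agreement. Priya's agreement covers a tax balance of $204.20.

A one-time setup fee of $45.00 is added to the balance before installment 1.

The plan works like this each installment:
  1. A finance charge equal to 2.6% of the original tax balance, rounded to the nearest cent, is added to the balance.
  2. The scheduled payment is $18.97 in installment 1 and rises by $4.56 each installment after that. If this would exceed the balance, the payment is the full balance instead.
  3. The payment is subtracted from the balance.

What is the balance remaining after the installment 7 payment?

$57.82

Installment 1: $249.20 +$5.31 interest = $254.51; pay $18.97 → $235.54
Installment 2: $235.54 +$5.31 interest = $240.85; pay $23.53 → $217.32
Installment 3: $217.32 +$5.31 interest = $222.63; pay $28.09 → $194.54
Installment 4: $194.54 +$5.31 interest = $199.85; pay $32.65 → $167.20
Installment 5: $167.20 +$5.31 interest = $172.51; pay $37.21 → $135.30
Installment 6: $135.30 +$5.31 interest = $140.61; pay $41.77 → $98.84
Installment 7: $98.84 +$5.31 interest = $104.15; pay $46.33 → $57.82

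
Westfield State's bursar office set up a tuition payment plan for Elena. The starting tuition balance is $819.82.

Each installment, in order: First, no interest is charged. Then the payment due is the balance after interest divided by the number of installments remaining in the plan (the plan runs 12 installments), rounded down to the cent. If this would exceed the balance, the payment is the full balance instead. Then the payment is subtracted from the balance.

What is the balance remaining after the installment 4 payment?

# | Opening | Payment | End bal
1 | $819.82 | $68.31 | $751.51
2 | $751.51 | $68.31 | $683.20
3 | $683.20 | $68.32 | $614.88
4 | $614.88 | $68.32 | $546.56

$546.56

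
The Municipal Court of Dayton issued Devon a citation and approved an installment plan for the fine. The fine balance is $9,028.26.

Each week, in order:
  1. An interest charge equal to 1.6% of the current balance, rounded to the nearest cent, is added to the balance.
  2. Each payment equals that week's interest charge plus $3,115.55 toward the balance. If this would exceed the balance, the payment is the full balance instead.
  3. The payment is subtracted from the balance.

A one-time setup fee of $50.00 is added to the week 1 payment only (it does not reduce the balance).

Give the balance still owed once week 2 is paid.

Week 1: opening $9,028.26; interest $144.45 → $9,172.71; payment $3,260.00 (+ $50.00 fee); balance $5,912.71
Week 2: opening $5,912.71; interest $94.60 → $6,007.31; payment $3,210.15; balance $2,797.16

$2,797.16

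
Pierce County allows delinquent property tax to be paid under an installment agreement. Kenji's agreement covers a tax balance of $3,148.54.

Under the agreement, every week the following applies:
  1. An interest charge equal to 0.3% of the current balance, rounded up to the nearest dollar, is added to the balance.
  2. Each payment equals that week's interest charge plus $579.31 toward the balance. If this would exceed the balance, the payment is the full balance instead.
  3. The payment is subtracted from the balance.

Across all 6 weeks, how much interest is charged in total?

$33.00

Week 1: opening $3,148.54; interest $10.00 → $3,158.54; payment $589.31; balance $2,569.23
Week 2: opening $2,569.23; interest $8.00 → $2,577.23; payment $587.31; balance $1,989.92
Week 3: opening $1,989.92; interest $6.00 → $1,995.92; payment $585.31; balance $1,410.61
Week 4: opening $1,410.61; interest $5.00 → $1,415.61; payment $584.31; balance $831.30
Week 5: opening $831.30; interest $3.00 → $834.30; payment $582.31; balance $251.99
Week 6: opening $251.99; interest $1.00 → $252.99; payment $252.99; balance $0.00
Total interest: $10.00 + $8.00 + $6.00 + $5.00 + $3.00 + $1.00 = $33.00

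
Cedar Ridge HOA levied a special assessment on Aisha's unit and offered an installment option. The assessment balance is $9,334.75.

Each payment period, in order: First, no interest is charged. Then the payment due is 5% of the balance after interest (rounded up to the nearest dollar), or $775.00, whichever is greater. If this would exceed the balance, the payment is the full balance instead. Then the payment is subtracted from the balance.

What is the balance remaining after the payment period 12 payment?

Payment period 1: opening $9,334.75; payment $775.00; balance $8,559.75
Payment period 2: opening $8,559.75; payment $775.00; balance $7,784.75
Payment period 3: opening $7,784.75; payment $775.00; balance $7,009.75
Payment period 4: opening $7,009.75; payment $775.00; balance $6,234.75
Payment period 5: opening $6,234.75; payment $775.00; balance $5,459.75
Payment period 6: opening $5,459.75; payment $775.00; balance $4,684.75
Payment period 7: opening $4,684.75; payment $775.00; balance $3,909.75
Payment period 8: opening $3,909.75; payment $775.00; balance $3,134.75
Payment period 9: opening $3,134.75; payment $775.00; balance $2,359.75
Payment period 10: opening $2,359.75; payment $775.00; balance $1,584.75
Payment period 11: opening $1,584.75; payment $775.00; balance $809.75
Payment period 12: opening $809.75; payment $775.00; balance $34.75

$34.75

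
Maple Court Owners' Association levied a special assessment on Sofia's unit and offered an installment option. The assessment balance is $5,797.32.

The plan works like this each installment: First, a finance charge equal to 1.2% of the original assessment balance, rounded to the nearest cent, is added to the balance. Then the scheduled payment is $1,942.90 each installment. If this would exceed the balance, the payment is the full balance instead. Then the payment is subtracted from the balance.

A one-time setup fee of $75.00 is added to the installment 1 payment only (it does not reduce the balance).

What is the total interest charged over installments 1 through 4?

$278.28

Installment 1: opening $5,797.32; interest $69.57 → $5,866.89; payment $1,942.90 (+ $75.00 fee); balance $3,923.99
Installment 2: opening $3,923.99; interest $69.57 → $3,993.56; payment $1,942.90; balance $2,050.66
Installment 3: opening $2,050.66; interest $69.57 → $2,120.23; payment $1,942.90; balance $177.33
Installment 4: opening $177.33; interest $69.57 → $246.90; payment $246.90; balance $0.00
Total interest: $69.57 + $69.57 + $69.57 + $69.57 = $278.28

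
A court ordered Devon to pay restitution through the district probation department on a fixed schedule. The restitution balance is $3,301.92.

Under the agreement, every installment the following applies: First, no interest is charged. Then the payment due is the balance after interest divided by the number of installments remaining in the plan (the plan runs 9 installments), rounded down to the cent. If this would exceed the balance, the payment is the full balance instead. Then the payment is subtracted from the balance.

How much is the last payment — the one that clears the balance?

$366.88

Installment 1: opening $3,301.92; payment $366.88; balance $2,935.04
Installment 2: opening $2,935.04; payment $366.88; balance $2,568.16
Installment 3: opening $2,568.16; payment $366.88; balance $2,201.28
Installment 4: opening $2,201.28; payment $366.88; balance $1,834.40
Installment 5: opening $1,834.40; payment $366.88; balance $1,467.52
Installment 6: opening $1,467.52; payment $366.88; balance $1,100.64
Installment 7: opening $1,100.64; payment $366.88; balance $733.76
Installment 8: opening $733.76; payment $366.88; balance $366.88
Installment 9: opening $366.88; payment $366.88; balance $0.00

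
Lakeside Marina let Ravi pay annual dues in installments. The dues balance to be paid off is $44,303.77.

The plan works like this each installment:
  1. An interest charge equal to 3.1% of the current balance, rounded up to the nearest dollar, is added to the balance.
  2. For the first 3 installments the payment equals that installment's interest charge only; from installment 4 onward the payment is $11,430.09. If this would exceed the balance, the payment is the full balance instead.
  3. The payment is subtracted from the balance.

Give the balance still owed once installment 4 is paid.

$34,247.68

Installment 1: opening $44,303.77; interest $1,374.00 → $45,677.77; payment $1,374.00; balance $44,303.77
Installment 2: opening $44,303.77; interest $1,374.00 → $45,677.77; payment $1,374.00; balance $44,303.77
Installment 3: opening $44,303.77; interest $1,374.00 → $45,677.77; payment $1,374.00; balance $44,303.77
Installment 4: opening $44,303.77; interest $1,374.00 → $45,677.77; payment $11,430.09; balance $34,247.68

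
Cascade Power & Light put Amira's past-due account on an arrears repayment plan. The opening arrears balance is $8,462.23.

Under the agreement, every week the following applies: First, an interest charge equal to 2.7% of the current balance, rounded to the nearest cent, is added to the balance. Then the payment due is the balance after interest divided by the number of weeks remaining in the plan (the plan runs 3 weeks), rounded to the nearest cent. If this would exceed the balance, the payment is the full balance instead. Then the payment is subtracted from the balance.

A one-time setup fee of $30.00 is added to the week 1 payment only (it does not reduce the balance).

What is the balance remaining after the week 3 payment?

Week 1: opening $8,462.23; interest $228.48 → $8,690.71; payment $2,896.90 (+ $30.00 fee); balance $5,793.81
Week 2: opening $5,793.81; interest $156.43 → $5,950.24; payment $2,975.12; balance $2,975.12
Week 3: opening $2,975.12; interest $80.33 → $3,055.45; payment $3,055.45; balance $0.00

$0.00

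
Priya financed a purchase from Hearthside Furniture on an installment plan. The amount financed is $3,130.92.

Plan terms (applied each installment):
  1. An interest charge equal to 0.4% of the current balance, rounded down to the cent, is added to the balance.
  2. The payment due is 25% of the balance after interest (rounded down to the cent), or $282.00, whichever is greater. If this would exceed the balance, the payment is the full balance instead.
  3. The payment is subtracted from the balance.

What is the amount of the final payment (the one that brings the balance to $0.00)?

Installment 1: opening $3,130.92; interest $12.52 → $3,143.44; payment $785.86; balance $2,357.58
Installment 2: opening $2,357.58; interest $9.43 → $2,367.01; payment $591.75; balance $1,775.26
Installment 3: opening $1,775.26; interest $7.10 → $1,782.36; payment $445.59; balance $1,336.77
Installment 4: opening $1,336.77; interest $5.34 → $1,342.11; payment $335.52; balance $1,006.59
Installment 5: opening $1,006.59; interest $4.02 → $1,010.61; payment $282.00; balance $728.61
Installment 6: opening $728.61; interest $2.91 → $731.52; payment $282.00; balance $449.52
Installment 7: opening $449.52; interest $1.79 → $451.31; payment $282.00; balance $169.31
Installment 8: opening $169.31; interest $0.67 → $169.98; payment $169.98; balance $0.00

$169.98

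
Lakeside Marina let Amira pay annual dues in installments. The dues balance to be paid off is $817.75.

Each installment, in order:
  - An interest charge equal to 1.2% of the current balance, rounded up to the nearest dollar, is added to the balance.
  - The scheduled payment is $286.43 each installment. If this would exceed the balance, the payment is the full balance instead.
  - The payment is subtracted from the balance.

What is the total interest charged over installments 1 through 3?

Installment 1: $817.75 +$10.00 interest = $827.75; pay $286.43 → $541.32
Installment 2: $541.32 +$7.00 interest = $548.32; pay $286.43 → $261.89
Installment 3: $261.89 +$4.00 interest = $265.89; pay $265.89 → $0.00
Total interest: $10.00 + $7.00 + $4.00 = $21.00

$21.00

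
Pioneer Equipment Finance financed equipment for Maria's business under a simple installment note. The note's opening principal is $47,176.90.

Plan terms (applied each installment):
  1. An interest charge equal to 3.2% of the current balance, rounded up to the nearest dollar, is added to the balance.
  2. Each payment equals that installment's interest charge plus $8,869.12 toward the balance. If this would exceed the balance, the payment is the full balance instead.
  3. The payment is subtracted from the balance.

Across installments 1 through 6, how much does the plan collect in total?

Installment 1: opening $47,176.90; interest $1,510.00 → $48,686.90; payment $10,379.12; balance $38,307.78
Installment 2: opening $38,307.78; interest $1,226.00 → $39,533.78; payment $10,095.12; balance $29,438.66
Installment 3: opening $29,438.66; interest $943.00 → $30,381.66; payment $9,812.12; balance $20,569.54
Installment 4: opening $20,569.54; interest $659.00 → $21,228.54; payment $9,528.12; balance $11,700.42
Installment 5: opening $11,700.42; interest $375.00 → $12,075.42; payment $9,244.12; balance $2,831.30
Installment 6: opening $2,831.30; interest $91.00 → $2,922.30; payment $2,922.30; balance $0.00
Total paid: $51,980.90

$51,980.90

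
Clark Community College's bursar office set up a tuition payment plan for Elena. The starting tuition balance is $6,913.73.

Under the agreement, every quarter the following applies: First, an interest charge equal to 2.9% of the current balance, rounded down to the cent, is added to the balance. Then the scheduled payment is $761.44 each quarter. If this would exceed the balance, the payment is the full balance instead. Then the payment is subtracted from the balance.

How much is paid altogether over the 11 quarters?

$8,141.90

Quarter 1: opening $6,913.73; interest $200.49 → $7,114.22; payment $761.44; balance $6,352.78
Quarter 2: opening $6,352.78; interest $184.23 → $6,537.01; payment $761.44; balance $5,775.57
Quarter 3: opening $5,775.57; interest $167.49 → $5,943.06; payment $761.44; balance $5,181.62
Quarter 4: opening $5,181.62; interest $150.26 → $5,331.88; payment $761.44; balance $4,570.44
Quarter 5: opening $4,570.44; interest $132.54 → $4,702.98; payment $761.44; balance $3,941.54
Quarter 6: opening $3,941.54; interest $114.30 → $4,055.84; payment $761.44; balance $3,294.40
Quarter 7: opening $3,294.40; interest $95.53 → $3,389.93; payment $761.44; balance $2,628.49
Quarter 8: opening $2,628.49; interest $76.22 → $2,704.71; payment $761.44; balance $1,943.27
Quarter 9: opening $1,943.27; interest $56.35 → $1,999.62; payment $761.44; balance $1,238.18
Quarter 10: opening $1,238.18; interest $35.90 → $1,274.08; payment $761.44; balance $512.64
Quarter 11: opening $512.64; interest $14.86 → $527.50; payment $527.50; balance $0.00
Total paid: $8,141.90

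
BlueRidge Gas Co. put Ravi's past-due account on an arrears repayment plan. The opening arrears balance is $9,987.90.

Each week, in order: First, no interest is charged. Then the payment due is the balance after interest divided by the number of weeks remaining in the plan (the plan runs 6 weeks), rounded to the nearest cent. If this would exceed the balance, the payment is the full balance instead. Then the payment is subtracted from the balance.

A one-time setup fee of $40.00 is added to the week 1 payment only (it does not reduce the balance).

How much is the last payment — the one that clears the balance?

# | Opening | Payment | Fee | End bal
1 | $9,987.90 | $1,664.65 | $40.00 | $8,323.25
2 | $8,323.25 | $1,664.65 | — | $6,658.60
3 | $6,658.60 | $1,664.65 | — | $4,993.95
4 | $4,993.95 | $1,664.65 | — | $3,329.30
5 | $3,329.30 | $1,664.65 | — | $1,664.65
6 | $1,664.65 | $1,664.65 | — | $0.00

$1,664.65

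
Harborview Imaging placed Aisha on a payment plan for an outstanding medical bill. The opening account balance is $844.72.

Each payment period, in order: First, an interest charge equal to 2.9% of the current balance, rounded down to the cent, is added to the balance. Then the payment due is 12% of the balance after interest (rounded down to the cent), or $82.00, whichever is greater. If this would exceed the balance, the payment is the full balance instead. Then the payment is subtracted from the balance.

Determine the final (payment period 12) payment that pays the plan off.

$63.52

Payment period 1: opening $844.72; interest $24.49 → $869.21; payment $104.30; balance $764.91
Payment period 2: opening $764.91; interest $22.18 → $787.09; payment $94.45; balance $692.64
Payment period 3: opening $692.64; interest $20.08 → $712.72; payment $85.52; balance $627.20
Payment period 4: opening $627.20; interest $18.18 → $645.38; payment $82.00; balance $563.38
Payment period 5: opening $563.38; interest $16.33 → $579.71; payment $82.00; balance $497.71
Payment period 6: opening $497.71; interest $14.43 → $512.14; payment $82.00; balance $430.14
Payment period 7: opening $430.14; interest $12.47 → $442.61; payment $82.00; balance $360.61
Payment period 8: opening $360.61; interest $10.45 → $371.06; payment $82.00; balance $289.06
Payment period 9: opening $289.06; interest $8.38 → $297.44; payment $82.00; balance $215.44
Payment period 10: opening $215.44; interest $6.24 → $221.68; payment $82.00; balance $139.68
Payment period 11: opening $139.68; interest $4.05 → $143.73; payment $82.00; balance $61.73
Payment period 12: opening $61.73; interest $1.79 → $63.52; payment $63.52; balance $0.00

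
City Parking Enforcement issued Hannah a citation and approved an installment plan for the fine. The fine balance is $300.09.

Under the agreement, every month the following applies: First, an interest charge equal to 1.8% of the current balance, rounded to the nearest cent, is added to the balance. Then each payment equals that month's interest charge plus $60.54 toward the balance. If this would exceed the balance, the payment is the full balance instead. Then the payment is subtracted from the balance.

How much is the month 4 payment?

Month 1: $300.09 +$5.40 interest = $305.49; pay $65.94 → $239.55
Month 2: $239.55 +$4.31 interest = $243.86; pay $64.85 → $179.01
Month 3: $179.01 +$3.22 interest = $182.23; pay $63.76 → $118.47
Month 4: $118.47 +$2.13 interest = $120.60; pay $62.67 → $57.93

$62.67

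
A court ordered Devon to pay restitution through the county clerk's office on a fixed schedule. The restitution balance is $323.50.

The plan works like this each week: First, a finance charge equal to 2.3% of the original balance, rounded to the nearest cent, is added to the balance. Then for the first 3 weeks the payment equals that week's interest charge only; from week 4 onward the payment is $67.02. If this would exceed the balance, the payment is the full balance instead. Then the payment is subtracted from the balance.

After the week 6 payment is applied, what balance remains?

$144.76

# | Opening | Interest | Payment | End bal
1 | $323.50 | $7.44 | $7.44 | $323.50
2 | $323.50 | $7.44 | $7.44 | $323.50
3 | $323.50 | $7.44 | $7.44 | $323.50
4 | $323.50 | $7.44 | $67.02 | $263.92
5 | $263.92 | $7.44 | $67.02 | $204.34
6 | $204.34 | $7.44 | $67.02 | $144.76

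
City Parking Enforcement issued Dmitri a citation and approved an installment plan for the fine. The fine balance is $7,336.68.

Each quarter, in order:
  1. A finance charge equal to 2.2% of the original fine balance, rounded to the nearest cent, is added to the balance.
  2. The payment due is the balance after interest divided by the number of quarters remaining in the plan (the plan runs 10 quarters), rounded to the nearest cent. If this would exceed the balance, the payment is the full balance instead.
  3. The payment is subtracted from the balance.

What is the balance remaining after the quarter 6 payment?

Quarter 1: opening $7,336.68; interest $161.41 → $7,498.09; payment $749.81; balance $6,748.28
Quarter 2: opening $6,748.28; interest $161.41 → $6,909.69; payment $767.74; balance $6,141.95
Quarter 3: opening $6,141.95; interest $161.41 → $6,303.36; payment $787.92; balance $5,515.44
Quarter 4: opening $5,515.44; interest $161.41 → $5,676.85; payment $810.98; balance $4,865.87
Quarter 5: opening $4,865.87; interest $161.41 → $5,027.28; payment $837.88; balance $4,189.40
Quarter 6: opening $4,189.40; interest $161.41 → $4,350.81; payment $870.16; balance $3,480.65

$3,480.65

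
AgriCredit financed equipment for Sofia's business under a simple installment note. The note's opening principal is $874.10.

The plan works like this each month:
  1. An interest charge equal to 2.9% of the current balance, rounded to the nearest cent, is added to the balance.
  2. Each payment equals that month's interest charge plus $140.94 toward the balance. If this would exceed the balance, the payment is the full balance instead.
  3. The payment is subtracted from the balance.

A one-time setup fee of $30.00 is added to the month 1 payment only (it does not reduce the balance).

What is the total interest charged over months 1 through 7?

$91.61

Month 1: $874.10 +$25.35 interest = $899.45; pay $166.29 (+ $30.00 fee) → $733.16
Month 2: $733.16 +$21.26 interest = $754.42; pay $162.20 → $592.22
Month 3: $592.22 +$17.17 interest = $609.39; pay $158.11 → $451.28
Month 4: $451.28 +$13.09 interest = $464.37; pay $154.03 → $310.34
Month 5: $310.34 +$9.00 interest = $319.34; pay $149.94 → $169.40
Month 6: $169.40 +$4.91 interest = $174.31; pay $145.85 → $28.46
Month 7: $28.46 +$0.83 interest = $29.29; pay $29.29 → $0.00
Total interest: $25.35 + $21.26 + $17.17 + $13.09 + $9.00 + $4.91 + $0.83 = $91.61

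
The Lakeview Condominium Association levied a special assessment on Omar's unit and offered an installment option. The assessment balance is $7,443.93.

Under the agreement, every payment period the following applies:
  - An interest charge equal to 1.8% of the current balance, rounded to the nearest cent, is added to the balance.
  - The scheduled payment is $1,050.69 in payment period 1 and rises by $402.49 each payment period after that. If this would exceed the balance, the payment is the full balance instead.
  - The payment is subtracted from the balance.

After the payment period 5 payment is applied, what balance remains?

Payment period 1: $7,443.93 +$133.99 interest = $7,577.92; pay $1,050.69 → $6,527.23
Payment period 2: $6,527.23 +$117.49 interest = $6,644.72; pay $1,453.18 → $5,191.54
Payment period 3: $5,191.54 +$93.45 interest = $5,284.99; pay $1,855.67 → $3,429.32
Payment period 4: $3,429.32 +$61.73 interest = $3,491.05; pay $2,258.16 → $1,232.89
Payment period 5: $1,232.89 +$22.19 interest = $1,255.08; pay $1,255.08 → $0.00

$0.00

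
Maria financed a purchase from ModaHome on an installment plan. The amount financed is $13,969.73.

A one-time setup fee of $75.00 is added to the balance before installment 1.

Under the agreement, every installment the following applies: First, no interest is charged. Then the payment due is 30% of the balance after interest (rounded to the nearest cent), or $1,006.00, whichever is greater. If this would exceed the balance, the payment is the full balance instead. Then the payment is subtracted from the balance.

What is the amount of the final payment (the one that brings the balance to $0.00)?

$348.50

Installment 1: opening $14,044.73; payment $4,213.42; balance $9,831.31
Installment 2: opening $9,831.31; payment $2,949.39; balance $6,881.92
Installment 3: opening $6,881.92; payment $2,064.58; balance $4,817.34
Installment 4: opening $4,817.34; payment $1,445.20; balance $3,372.14
Installment 5: opening $3,372.14; payment $1,011.64; balance $2,360.50
Installment 6: opening $2,360.50; payment $1,006.00; balance $1,354.50
Installment 7: opening $1,354.50; payment $1,006.00; balance $348.50
Installment 8: opening $348.50; payment $348.50; balance $0.00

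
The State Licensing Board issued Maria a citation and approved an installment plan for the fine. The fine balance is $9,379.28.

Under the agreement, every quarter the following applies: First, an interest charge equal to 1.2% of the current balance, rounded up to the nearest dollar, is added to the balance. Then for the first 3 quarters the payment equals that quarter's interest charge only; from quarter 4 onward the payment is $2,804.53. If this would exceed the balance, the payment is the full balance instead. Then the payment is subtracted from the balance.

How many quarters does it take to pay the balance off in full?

7

Quarter 1: $9,379.28 +$113.00 interest = $9,492.28; pay $113.00 → $9,379.28
Quarter 2: $9,379.28 +$113.00 interest = $9,492.28; pay $113.00 → $9,379.28
Quarter 3: $9,379.28 +$113.00 interest = $9,492.28; pay $113.00 → $9,379.28
Quarter 4: $9,379.28 +$113.00 interest = $9,492.28; pay $2,804.53 → $6,687.75
Quarter 5: $6,687.75 +$81.00 interest = $6,768.75; pay $2,804.53 → $3,964.22
Quarter 6: $3,964.22 +$48.00 interest = $4,012.22; pay $2,804.53 → $1,207.69
Quarter 7: $1,207.69 +$15.00 interest = $1,222.69; pay $1,222.69 → $0.00
Balance reaches $0.00 in quarter 7.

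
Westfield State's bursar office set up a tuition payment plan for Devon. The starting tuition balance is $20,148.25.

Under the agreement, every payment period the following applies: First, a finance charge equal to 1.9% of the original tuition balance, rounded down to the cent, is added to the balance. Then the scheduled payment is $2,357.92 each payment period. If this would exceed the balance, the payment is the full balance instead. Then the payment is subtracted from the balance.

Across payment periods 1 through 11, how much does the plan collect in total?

Payment period 1: opening $20,148.25; interest $382.81 → $20,531.06; payment $2,357.92; balance $18,173.14
Payment period 2: opening $18,173.14; interest $382.81 → $18,555.95; payment $2,357.92; balance $16,198.03
Payment period 3: opening $16,198.03; interest $382.81 → $16,580.84; payment $2,357.92; balance $14,222.92
Payment period 4: opening $14,222.92; interest $382.81 → $14,605.73; payment $2,357.92; balance $12,247.81
Payment period 5: opening $12,247.81; interest $382.81 → $12,630.62; payment $2,357.92; balance $10,272.70
Payment period 6: opening $10,272.70; interest $382.81 → $10,655.51; payment $2,357.92; balance $8,297.59
Payment period 7: opening $8,297.59; interest $382.81 → $8,680.40; payment $2,357.92; balance $6,322.48
Payment period 8: opening $6,322.48; interest $382.81 → $6,705.29; payment $2,357.92; balance $4,347.37
Payment period 9: opening $4,347.37; interest $382.81 → $4,730.18; payment $2,357.92; balance $2,372.26
Payment period 10: opening $2,372.26; interest $382.81 → $2,755.07; payment $2,357.92; balance $397.15
Payment period 11: opening $397.15; interest $382.81 → $779.96; payment $779.96; balance $0.00
Total paid: $24,359.16

$24,359.16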